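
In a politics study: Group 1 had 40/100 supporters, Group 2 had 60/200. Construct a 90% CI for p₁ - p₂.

p̂₁ = 0.4, p̂₂ = 0.3. Difference = 0.1. CI = (0.003, 0.197)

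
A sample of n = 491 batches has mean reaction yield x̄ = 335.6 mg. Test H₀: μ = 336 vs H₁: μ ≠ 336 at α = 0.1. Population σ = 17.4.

z = (x̄ - μ₀)/(σ/√n) = (335.6 - 336)/(17.4/√491) = -0.509. Critical value: ±1.645. Since |-0.509| ≤ 1.645, Fail to reject H₀.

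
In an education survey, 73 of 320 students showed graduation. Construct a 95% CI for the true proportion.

p̂ = 0.228. CI = p̂ ± z*√(p̂(1-p̂)/n) = (0.182, 0.274)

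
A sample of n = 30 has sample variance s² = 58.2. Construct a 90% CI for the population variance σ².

df = 29. χ²_{0.05} = 42.557, χ²_{0.95} = 17.708. CI for σ² = ((n-1)s²/χ²_{α/2}, (n-1)s²/χ²_{1-α/2}) = (29·58.2/42.557, 29·58.2/17.708) = (39.66, 95.31)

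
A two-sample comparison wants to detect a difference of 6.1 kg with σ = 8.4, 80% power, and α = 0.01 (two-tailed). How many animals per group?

n per group = 2(z_α/2 + z_β)²σ²/d² = 2×(2.576 + 0.84)²×8.4²/6.1² = 44.3 → n = 45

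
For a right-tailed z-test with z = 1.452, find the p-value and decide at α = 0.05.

p = P(Z > 1.452) = 1 - Φ(1.452) ≈ 0.0733. Since p ≥ 0.05, fail to reject H₀ (not significant) at α = 0.05.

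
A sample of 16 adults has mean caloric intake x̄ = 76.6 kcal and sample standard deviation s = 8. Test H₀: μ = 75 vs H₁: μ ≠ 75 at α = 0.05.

t = (x̄ - μ₀)/(s/√n) = (76.6 - 75)/(8/√16) = 0.8. df = 15, critical t = ±2.131. Fail to reject H₀.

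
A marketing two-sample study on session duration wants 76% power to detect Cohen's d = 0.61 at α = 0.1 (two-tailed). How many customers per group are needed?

z_{α/2} = 1.645, z_β = Φ⁻¹(0.76) = 0.706. For medium effect (d = 0.61): n per group = 2(z_{α/2} + z_β)²/d² = 2(1.645 + 0.706)²/0.61² = 29.7 → 30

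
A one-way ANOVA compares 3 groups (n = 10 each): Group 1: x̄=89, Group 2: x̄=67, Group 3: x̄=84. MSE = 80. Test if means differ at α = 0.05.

Grand mean = 80.0. SS_between = 2660.0, MS_between = 1330.0. F = 16.625, F_crit ≈ 3.354. Reject H₀.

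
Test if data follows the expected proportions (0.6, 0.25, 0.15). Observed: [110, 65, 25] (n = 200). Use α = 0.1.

Expected: [120.0, 50.0, 30.0]. χ² = 6.167. df = 2, critical = 4.605. Reject H₀.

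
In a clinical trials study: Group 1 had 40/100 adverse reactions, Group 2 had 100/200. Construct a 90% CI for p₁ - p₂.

p̂₁ = 0.4, p̂₂ = 0.5. Difference = -0.1. CI = (-0.199, -0.001)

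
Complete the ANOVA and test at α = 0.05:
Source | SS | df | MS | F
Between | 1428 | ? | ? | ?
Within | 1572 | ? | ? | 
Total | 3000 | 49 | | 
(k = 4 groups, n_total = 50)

df_between = 3, df_within = 46. MS_between = 476.0, MS_within = 34.17. F = 13.929, F_crit ≈ 2.807. Reject H₀.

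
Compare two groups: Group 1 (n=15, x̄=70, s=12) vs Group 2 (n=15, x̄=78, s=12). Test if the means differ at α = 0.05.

Pooled sp = 12.0. t = -1.826, df = 28. Critical t = ±2.048. Fail to reject H₀.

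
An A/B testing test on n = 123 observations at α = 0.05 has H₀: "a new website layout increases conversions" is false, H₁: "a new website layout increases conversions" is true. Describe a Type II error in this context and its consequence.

Type II error: failing to reject H₀ when it is false — concluding that a new website layout increases conversions is not supported when in fact it is. Consequence: discarding a layout that would have improved conversions — lost revenue.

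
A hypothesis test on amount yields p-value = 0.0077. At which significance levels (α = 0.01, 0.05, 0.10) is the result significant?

p = 0.0077. Significant at: α = 0.01, 0.05, 0.1.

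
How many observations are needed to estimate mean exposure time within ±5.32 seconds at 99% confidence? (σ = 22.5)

n = (z*σ/E)² = (2.576×22.5/5.32)² = 118.7 → n = 119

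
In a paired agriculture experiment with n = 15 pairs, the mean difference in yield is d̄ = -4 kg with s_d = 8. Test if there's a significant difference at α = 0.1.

t = d̄/(s_d/√n) = -4/(8/√15) = -1.936. df = 14, critical t = ±1.761. Reject H₀.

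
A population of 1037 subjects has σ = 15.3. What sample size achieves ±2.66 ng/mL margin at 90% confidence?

Without FPC: n₀ = (1.645×15.3/2.66)² = 89.526. With FPC: n = n₀N/(n₀+N-1) = 82.5 → n = 83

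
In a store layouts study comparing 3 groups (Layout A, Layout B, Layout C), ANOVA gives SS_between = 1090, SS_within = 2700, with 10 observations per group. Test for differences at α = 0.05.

df_between = 2, df_within = 27. F = MS_between/MS_within = 545.0/100.0 = 5.45. F_crit ≈ 3.354. Reject H₀. At least one mean differs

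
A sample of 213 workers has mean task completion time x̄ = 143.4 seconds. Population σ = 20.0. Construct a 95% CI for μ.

CI = x̄ ± z*(σ/√n) = 143.4 ± 1.96(20.0/√213) = 143.4 ± 2.69 = (140.71, 146.09)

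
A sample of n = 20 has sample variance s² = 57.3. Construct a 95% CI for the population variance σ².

df = 19. χ²_{0.025} = 32.852, χ²_{0.975} = 8.907. CI for σ² = ((n-1)s²/χ²_{α/2}, (n-1)s²/χ²_{1-α/2}) = (19·57.3/32.852, 19·57.3/8.907) = (33.14, 122.23)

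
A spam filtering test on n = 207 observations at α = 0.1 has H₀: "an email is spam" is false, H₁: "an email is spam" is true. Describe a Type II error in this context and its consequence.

Type II error: failing to reject H₀ when it is false — concluding that an email is spam is not supported when in fact it is. Consequence: a spam email lands in the inbox.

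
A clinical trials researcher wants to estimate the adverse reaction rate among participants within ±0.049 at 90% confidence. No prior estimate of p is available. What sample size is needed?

Conservative approach: use p = 0.5 (maximizes p(1-p) = 0.25). n = z²(0.25)/E² = 1.645²×0.25/0.049² = 281.8 → n = 282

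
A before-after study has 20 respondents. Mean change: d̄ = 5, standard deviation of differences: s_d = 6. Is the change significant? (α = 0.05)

t = d̄/(s_d/√n) = 5/(6/√20) = 3.727. df = 19, critical t = ±2.093. Reject H₀.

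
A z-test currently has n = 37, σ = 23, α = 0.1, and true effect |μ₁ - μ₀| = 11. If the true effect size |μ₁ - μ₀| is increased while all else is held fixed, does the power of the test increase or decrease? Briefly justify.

Power increases: a larger true effect increases the non-centrality λ = |μ₁ - μ₀|/(σ/√n).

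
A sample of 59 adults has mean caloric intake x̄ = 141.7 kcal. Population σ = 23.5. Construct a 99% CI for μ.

CI = x̄ ± z*(σ/√n) = 141.7 ± 2.576(23.5/√59) = 141.7 ± 7.88 = (133.82, 149.58)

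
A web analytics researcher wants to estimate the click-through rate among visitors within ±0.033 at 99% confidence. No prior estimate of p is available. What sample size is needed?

Conservative approach: use p = 0.5 (maximizes p(1-p) = 0.25). n = z²(0.25)/E² = 2.576²×0.25/0.033² = 1523.4 → n = 1524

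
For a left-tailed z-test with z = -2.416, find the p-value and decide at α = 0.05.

p = P(Z < -2.416) = Φ(-2.416) ≈ 0.0078. Since p < 0.05, reject H₀ (significant) at α = 0.05.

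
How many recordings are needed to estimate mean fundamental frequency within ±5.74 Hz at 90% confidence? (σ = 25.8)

n = (z*σ/E)² = (1.645×25.8/5.74)² = 54.7 → n = 55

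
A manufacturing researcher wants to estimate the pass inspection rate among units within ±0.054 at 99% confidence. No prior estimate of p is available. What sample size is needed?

Conservative approach: use p = 0.5 (maximizes p(1-p) = 0.25). n = z²(0.25)/E² = 2.576²×0.25/0.054² = 568.9 → n = 569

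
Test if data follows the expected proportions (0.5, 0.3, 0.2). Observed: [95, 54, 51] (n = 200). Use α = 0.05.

Expected: [100.0, 60.0, 40.0]. χ² = 3.875. df = 2, critical = 5.991. Fail to reject H₀.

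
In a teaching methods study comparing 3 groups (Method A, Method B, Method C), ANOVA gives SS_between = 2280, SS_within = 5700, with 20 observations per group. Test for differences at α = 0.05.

df_between = 2, df_within = 57. F = MS_between/MS_within = 1140.0/100.0 = 11.4. F_crit ≈ 3.159. Reject H₀. At least one mean differs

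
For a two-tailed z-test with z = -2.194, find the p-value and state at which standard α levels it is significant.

p = 2·P(Z > |-2.194|) = 2·(1 - Φ(2.194)) ≈ 0.0282. Significant at α = 0.1; Significant at α = 0.05.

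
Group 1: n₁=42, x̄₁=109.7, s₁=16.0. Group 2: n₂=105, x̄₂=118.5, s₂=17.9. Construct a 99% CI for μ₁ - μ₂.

Difference = -8.8. SE = √(16.0²/42 + 17.9²/105) = 3.024. CI = (-16.59, -1.01)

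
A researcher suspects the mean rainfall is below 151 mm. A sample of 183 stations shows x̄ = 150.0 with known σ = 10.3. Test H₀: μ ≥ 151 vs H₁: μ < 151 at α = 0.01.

z = -1.313. Critical value: -2.33. Fail to reject H₀.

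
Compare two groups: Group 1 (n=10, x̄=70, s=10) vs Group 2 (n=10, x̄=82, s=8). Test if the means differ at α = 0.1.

Pooled sp = 9.06. t = -2.963, df = 18. Critical t = ±1.734. Reject H₀.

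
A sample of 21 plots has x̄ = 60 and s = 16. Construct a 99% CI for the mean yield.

CI = x̄ ± t*(s/√n) = 60 ± 2.845(16/√21) = (50.07, 69.93)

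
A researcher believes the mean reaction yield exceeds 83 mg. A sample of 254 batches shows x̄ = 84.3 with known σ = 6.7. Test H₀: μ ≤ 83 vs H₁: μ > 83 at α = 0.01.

z = 3.092. Critical value: 2.33. Reject H₀.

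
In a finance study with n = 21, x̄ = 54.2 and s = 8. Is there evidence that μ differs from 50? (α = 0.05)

t = (x̄ - μ₀)/(s/√n) = (54.2 - 50)/(8/√21) = 2.406. df = 20, critical t = ±2.086. Reject H₀.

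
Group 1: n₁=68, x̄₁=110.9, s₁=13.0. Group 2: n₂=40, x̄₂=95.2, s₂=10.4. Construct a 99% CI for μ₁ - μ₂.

Difference = 15.7. SE = √(13.0²/68 + 10.4²/40) = 2.278. CI = (9.83, 21.57)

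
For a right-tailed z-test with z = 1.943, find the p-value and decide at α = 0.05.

p = P(Z > 1.943) = 1 - Φ(1.943) ≈ 0.026. Since p < 0.05, reject H₀ (significant) at α = 0.05.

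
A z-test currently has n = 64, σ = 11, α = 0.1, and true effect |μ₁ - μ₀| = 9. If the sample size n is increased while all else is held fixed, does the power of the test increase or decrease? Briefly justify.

Power increases: a larger n shrinks the standard error σ/√n, moving the sampling distribution under H₁ further from the critical value.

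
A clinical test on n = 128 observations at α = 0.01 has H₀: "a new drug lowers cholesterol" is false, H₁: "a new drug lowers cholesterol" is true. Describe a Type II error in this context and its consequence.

Type II error: failing to reject H₀ when it is false — concluding that a new drug lowers cholesterol is not supported when in fact it is. Consequence: shelving an effective drug — patients miss out on a treatment that would have helped.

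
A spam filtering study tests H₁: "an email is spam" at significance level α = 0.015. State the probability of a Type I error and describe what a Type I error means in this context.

P(Type I error) = α = 0.015. A Type I error is rejecting H₀ when H₀ is actually true (false positive) — here, concluding that an email is spam when in fact this is not the case. Consequence: a legitimate email is sent to the spam folder and the user misses it.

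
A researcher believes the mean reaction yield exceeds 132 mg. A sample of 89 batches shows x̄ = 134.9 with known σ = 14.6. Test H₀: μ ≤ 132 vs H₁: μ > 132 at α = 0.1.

z = 1.874. Critical value: 1.28. Reject H₀.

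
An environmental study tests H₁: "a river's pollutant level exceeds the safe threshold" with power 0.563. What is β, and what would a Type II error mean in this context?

β = 1 - power = 1 - 0.563 = 0.437. A Type II error is failing to reject H₀ when H₀ is false (false negative) — here, failing to conclude that a river's pollutant level exceeds the safe threshold when in fact it is true. Consequence: allowing unsafe pollution to continue.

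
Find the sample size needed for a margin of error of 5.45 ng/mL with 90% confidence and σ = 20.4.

n = (z*σ/E)² = (1.645×20.4/5.45)² = 37.9 → n = 38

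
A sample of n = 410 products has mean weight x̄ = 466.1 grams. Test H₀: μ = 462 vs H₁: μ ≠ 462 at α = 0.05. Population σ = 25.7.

z = (x̄ - μ₀)/(σ/√n) = (466.1 - 462)/(25.7/√410) = 3.23. Critical value: ±1.96. Since |3.23| > 1.96, Reject H₀.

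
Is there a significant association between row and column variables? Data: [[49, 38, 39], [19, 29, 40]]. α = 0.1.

χ² = 7.96. df = 2, critical = 4.605. Reject H₀. Variables are dependent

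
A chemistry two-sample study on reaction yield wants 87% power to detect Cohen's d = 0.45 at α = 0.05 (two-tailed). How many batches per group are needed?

z_{α/2} = 1.96, z_β = Φ⁻¹(0.87) = 1.126. For small effect (d = 0.45): n per group = 2(z_{α/2} + z_β)²/d² = 2(1.96 + 1.126)²/0.45² = 94.1 → 95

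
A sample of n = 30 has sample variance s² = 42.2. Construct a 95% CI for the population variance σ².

df = 29. χ²_{0.025} = 45.722, χ²_{0.975} = 16.047. CI for σ² = ((n-1)s²/χ²_{α/2}, (n-1)s²/χ²_{1-α/2}) = (29·42.2/45.722, 29·42.2/16.047) = (26.77, 76.26)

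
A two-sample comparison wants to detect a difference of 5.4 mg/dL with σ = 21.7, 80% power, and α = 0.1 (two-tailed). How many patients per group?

n per group = 2(z_α/2 + z_β)²σ²/d² = 2×(1.645 + 0.84)²×21.7²/5.4² = 199.4 → n = 200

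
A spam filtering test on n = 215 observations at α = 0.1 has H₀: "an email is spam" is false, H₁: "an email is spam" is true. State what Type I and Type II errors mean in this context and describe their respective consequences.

Type I (false positive): concluding that an email is spam when it is not — a legitimate email is sent to the spam folder and the user misses it. Type II (false negative): failing to conclude that an email is spam when it is — a spam email lands in the inbox. Which is costlier depends on domain priorities and is a judgement call rather than a statistical fact.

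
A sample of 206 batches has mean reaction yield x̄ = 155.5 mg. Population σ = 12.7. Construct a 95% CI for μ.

CI = x̄ ± z*(σ/√n) = 155.5 ± 1.96(12.7/√206) = 155.5 ± 1.73 = (153.77, 157.23)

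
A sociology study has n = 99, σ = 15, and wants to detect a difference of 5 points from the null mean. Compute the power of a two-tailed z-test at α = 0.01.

SE = σ/√n = 15/√99 = 1.508. Non-centrality λ = d/SE = 5/1.508 = 3.317. Power ≈ Φ(λ - z_{α/2}) = Φ(3.317 - 2.576) = Φ(0.741) = 0.771.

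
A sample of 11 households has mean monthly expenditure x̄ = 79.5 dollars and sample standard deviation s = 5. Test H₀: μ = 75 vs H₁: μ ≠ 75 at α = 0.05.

t = (x̄ - μ₀)/(s/√n) = (79.5 - 75)/(5/√11) = 2.985. df = 10, critical t = ±2.228. Reject H₀.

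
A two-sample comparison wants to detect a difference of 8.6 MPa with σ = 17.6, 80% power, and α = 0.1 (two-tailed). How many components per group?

n per group = 2(z_α/2 + z_β)²σ²/d² = 2×(1.645 + 0.84)²×17.6²/8.6² = 51.7 → n = 52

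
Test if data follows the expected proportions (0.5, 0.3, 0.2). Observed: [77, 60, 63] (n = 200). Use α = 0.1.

Expected: [100.0, 60.0, 40.0]. χ² = 18.515. df = 2, critical = 4.605. Reject H₀.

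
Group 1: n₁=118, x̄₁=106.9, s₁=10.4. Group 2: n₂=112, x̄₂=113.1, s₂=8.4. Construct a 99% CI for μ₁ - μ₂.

Difference = -6.2. SE = √(10.4²/118 + 8.4²/112) = 1.244. CI = (-9.4, -3.0)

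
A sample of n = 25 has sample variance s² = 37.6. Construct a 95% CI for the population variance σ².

df = 24. χ²_{0.025} = 39.364, χ²_{0.975} = 12.401. CI for σ² = ((n-1)s²/χ²_{α/2}, (n-1)s²/χ²_{1-α/2}) = (24·37.6/39.364, 24·37.6/12.401) = (22.92, 72.77)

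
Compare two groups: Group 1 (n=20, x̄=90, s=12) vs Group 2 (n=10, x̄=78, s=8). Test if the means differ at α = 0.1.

Pooled sp = 10.88. t = 2.849, df = 28. Critical t = ±1.701. Reject H₀.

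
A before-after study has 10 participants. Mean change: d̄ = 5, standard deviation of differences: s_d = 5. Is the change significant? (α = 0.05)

t = d̄/(s_d/√n) = 5/(5/√10) = 3.162. df = 9, critical t = ±2.262. Reject H₀.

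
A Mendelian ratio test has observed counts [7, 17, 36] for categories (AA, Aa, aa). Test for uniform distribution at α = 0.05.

Expected = 20 each. χ² = Σ(O-E)²/E = 21.7. df = 2, critical value = 5.991. Reject H₀.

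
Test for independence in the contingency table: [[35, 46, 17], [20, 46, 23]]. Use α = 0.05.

χ² = 4.568. df = 2, critical = 5.991. Fail to reject H₀. No evidence of dependence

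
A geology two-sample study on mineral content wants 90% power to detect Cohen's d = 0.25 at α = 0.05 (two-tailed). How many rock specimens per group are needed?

z_{α/2} = 1.96, z_β = Φ⁻¹(0.9) = 1.282. For small effect (d = 0.25): n per group = 2(z_{α/2} + z_β)²/d² = 2(1.96 + 1.282)²/0.25² = 336.3 → 337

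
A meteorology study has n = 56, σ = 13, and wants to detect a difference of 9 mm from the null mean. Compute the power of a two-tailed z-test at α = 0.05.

SE = σ/√n = 13/√56 = 1.737. Non-centrality λ = d/SE = 9/1.737 = 5.181. Power ≈ Φ(λ - z_{α/2}) = Φ(5.181 - 1.96) = Φ(3.221) = 0.999.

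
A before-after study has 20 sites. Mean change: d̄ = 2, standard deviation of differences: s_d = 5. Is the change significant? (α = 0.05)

t = d̄/(s_d/√n) = 2/(5/√20) = 1.789. df = 19, critical t = ±2.093. Fail to reject H₀.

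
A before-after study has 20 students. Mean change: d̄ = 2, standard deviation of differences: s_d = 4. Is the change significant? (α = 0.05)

t = d̄/(s_d/√n) = 2/(4/√20) = 2.236. df = 19, critical t = ±2.093. Reject H₀.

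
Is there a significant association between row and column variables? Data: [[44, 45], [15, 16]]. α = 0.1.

χ² = 0.01. df = 1, critical = 2.706. Fail to reject H₀. No evidence of dependence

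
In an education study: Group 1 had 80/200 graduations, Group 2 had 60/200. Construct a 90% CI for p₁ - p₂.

p̂₁ = 0.4, p̂₂ = 0.3. Difference = 0.1. CI = (0.022, 0.178)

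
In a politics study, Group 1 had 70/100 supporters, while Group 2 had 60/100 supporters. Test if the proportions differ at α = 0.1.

p̂₁ = 0.7, p̂₂ = 0.6, pooled p̂ = 0.65. z = 1.482. Critical: ±1.645. Fail to reject H₀.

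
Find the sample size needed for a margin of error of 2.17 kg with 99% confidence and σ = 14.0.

n = (z*σ/E)² = (2.576×14.0/2.17)² = 276.2 → n = 277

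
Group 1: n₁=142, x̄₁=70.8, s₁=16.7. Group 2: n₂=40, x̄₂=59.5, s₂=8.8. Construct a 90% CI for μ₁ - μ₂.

Difference = 11.3. SE = √(16.7²/142 + 8.8²/40) = 1.975. CI = (8.05, 14.55)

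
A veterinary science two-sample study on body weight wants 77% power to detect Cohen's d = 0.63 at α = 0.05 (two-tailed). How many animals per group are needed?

z_{α/2} = 1.96, z_β = Φ⁻¹(0.77) = 0.739. For medium effect (d = 0.63): n per group = 2(z_{α/2} + z_β)²/d² = 2(1.96 + 0.739)²/0.63² = 36.7 → 37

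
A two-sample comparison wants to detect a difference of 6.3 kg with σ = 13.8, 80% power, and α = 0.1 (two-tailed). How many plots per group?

n per group = 2(z_α/2 + z_β)²σ²/d² = 2×(1.645 + 0.84)²×13.8²/6.3² = 59.3 → n = 60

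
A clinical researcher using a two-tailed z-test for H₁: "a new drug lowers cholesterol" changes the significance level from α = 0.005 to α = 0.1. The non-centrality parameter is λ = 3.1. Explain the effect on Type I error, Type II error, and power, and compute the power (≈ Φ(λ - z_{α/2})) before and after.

Increasing α from 0.005 to 0.1:
• Type I error rate increases (α is the Type I rate by definition).
• Critical value moves from z_{α/2} = 2.807 to 1.645, so power = Φ(λ - z_{α/2}) goes from Φ(3.1 - 2.807) = 0.615 to Φ(3.1 - 1.645) = 0.927.
• Type II error rate β = 1 - power therefore decreases (0.385 → 0.073).
Appropriate when false negatives are costly — here, shelving an effective drug — patients miss out on a treatment that would have helped.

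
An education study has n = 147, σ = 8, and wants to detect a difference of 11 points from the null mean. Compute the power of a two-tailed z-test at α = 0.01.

SE = σ/√n = 8/√147 = 0.66. Non-centrality λ = d/SE = 11/0.66 = 16.671. Power ≈ Φ(λ - z_{α/2}) = Φ(16.671 - 2.576) = Φ(14.095) = 1.0.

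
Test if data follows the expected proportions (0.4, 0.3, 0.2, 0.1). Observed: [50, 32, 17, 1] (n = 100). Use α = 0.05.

Expected: [40.0, 30.0, 20.0, 10.0]. χ² = 11.183. df = 3, critical = 7.815. Reject H₀.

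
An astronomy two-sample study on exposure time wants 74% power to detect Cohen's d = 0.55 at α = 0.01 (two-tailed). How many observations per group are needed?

z_{α/2} = 2.576, z_β = Φ⁻¹(0.74) = 0.643. For medium effect (d = 0.55): n per group = 2(z_{α/2} + z_β)²/d² = 2(2.576 + 0.643)²/0.55² = 68.5 → 69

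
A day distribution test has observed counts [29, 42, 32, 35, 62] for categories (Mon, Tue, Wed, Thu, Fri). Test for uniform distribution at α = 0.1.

Expected = 40 each. χ² = Σ(O-E)²/E = 17.45. df = 4, critical value = 7.779. Reject H₀.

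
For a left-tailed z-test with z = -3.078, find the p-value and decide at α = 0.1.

p = P(Z < -3.078) = Φ(-3.078) ≈ 0.001. Since p < 0.1, reject H₀ (significant) at α = 0.1.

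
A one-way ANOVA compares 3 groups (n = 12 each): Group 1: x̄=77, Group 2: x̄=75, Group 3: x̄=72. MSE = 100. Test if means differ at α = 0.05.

Grand mean = 74.67. SS_between = 152.0, MS_between = 76.0. F = 0.76, F_crit ≈ 3.285. Fail to reject H₀.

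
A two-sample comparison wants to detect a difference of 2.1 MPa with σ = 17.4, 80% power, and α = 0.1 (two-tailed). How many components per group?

n per group = 2(z_α/2 + z_β)²σ²/d² = 2×(1.645 + 0.84)²×17.4²/2.1² = 847.9 → n = 848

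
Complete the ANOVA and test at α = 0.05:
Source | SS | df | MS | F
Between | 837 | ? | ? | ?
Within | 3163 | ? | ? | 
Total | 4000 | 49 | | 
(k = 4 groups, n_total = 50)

df_between = 3, df_within = 46. MS_between = 279.0, MS_within = 68.76. F = 4.058, F_crit ≈ 2.807. Reject H₀.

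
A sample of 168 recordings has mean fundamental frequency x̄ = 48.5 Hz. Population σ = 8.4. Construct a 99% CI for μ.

CI = x̄ ± z*(σ/√n) = 48.5 ± 2.576(8.4/√168) = 48.5 ± 1.67 = (46.83, 50.17)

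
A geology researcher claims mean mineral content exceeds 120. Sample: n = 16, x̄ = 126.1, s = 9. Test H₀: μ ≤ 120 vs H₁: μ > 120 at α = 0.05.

t = (126.1 - 120)/(9/√16) = 2.711, df = 15. Critical t = 1.753. Reject H₀.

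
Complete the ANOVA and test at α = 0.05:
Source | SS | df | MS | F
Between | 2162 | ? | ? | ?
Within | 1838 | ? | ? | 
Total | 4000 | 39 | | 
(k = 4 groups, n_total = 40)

df_between = 3, df_within = 36. MS_between = 720.67, MS_within = 51.06. F = 14.115, F_crit ≈ 2.866. Reject H₀.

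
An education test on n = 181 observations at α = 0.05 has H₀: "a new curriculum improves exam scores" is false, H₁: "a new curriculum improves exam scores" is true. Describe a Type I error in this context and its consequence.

Type I error: rejecting H₀ when it is true — concluding that a new curriculum improves exam scores when in fact it is not. Consequence: adopting a curriculum that gives no real benefit — disruption for nothing.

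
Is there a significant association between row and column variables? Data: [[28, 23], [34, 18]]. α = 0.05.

χ² = 1.181. df = 1, critical = 3.841. Fail to reject H₀. No evidence of dependence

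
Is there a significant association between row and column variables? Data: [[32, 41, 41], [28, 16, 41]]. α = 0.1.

χ² = 7.157. df = 2, critical = 4.605. Reject H₀. Variables are dependent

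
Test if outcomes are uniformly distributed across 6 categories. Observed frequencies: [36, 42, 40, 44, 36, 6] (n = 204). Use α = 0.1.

Expected = 34 each. χ² = Σ(O-E)²/E = 29.176. df = 5, critical value = 9.236. Reject H₀.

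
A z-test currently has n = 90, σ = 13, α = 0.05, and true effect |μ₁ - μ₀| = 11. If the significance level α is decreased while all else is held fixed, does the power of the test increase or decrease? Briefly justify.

Power decreases: a smaller α raises the critical value, so less of the H₁ sampling distribution falls in the rejection region.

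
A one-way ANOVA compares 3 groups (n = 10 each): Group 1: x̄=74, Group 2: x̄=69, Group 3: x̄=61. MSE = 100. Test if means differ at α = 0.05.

Grand mean = 68.0. SS_between = 860.0, MS_between = 430.0. F = 4.3, F_crit ≈ 3.354. Reject H₀.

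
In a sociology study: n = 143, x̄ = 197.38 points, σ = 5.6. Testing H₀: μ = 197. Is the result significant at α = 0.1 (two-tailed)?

z = (197.38 - 197)/(5.6/√143) = 0.811. Since |z| ≤ 1.645, not significant at α = 0.1.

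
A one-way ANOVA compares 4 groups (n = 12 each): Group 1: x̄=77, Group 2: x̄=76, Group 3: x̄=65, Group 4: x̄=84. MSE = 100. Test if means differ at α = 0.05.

Grand mean = 75.5. SS_between = 2220.0, MS_between = 740.0. F = 7.4, F_crit ≈ 2.816. Reject H₀.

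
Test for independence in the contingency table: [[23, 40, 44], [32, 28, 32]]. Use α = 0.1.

χ² = 4.379. df = 2, critical = 4.605. Fail to reject H₀. No evidence of dependence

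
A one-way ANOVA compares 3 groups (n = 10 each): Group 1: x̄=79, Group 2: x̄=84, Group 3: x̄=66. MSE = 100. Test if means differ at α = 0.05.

Grand mean = 76.33. SS_between = 1726.67, MS_between = 863.33. F = 8.633, F_crit ≈ 3.354. Reject H₀.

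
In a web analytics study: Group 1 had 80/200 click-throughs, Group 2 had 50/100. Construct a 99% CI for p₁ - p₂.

p̂₁ = 0.4, p̂₂ = 0.5. Difference = -0.1. CI = (-0.257, 0.057)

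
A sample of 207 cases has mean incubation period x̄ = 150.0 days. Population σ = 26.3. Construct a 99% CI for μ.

CI = x̄ ± z*(σ/√n) = 150.0 ± 2.576(26.3/√207) = 150.0 ± 4.71 = (145.29, 154.71)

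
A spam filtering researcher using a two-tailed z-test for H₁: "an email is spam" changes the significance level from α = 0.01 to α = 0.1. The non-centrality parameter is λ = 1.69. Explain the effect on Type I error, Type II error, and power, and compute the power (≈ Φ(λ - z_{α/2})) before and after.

Increasing α from 0.01 to 0.1:
• Type I error rate increases (α is the Type I rate by definition).
• Critical value moves from z_{α/2} = 2.576 to 1.645, so power = Φ(λ - z_{α/2}) goes from Φ(1.69 - 2.576) = 0.188 to Φ(1.69 - 1.645) = 0.518.
• Type II error rate β = 1 - power therefore decreases (0.812 → 0.482).
Appropriate when false negatives are costly — here, a spam email lands in the inbox.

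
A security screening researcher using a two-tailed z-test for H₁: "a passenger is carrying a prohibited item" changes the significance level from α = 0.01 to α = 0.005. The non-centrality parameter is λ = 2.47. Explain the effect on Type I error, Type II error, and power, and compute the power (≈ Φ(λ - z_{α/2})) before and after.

Decreasing α from 0.01 to 0.005:
• Type I error rate decreases (α is the Type I rate by definition).
• Critical value moves from z_{α/2} = 2.576 to 2.807, so power = Φ(λ - z_{α/2}) goes from Φ(2.47 - 2.576) = 0.458 to Φ(2.47 - 2.807) = 0.368.
• Type II error rate β = 1 - power therefore increases (0.542 → 0.632).
Appropriate when false positives are costly — here, detaining an innocent passenger — delay and inconvenience.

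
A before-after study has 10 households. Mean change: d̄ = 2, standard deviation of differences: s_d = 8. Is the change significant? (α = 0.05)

t = d̄/(s_d/√n) = 2/(8/√10) = 0.791. df = 9, critical t = ±2.262. Fail to reject H₀.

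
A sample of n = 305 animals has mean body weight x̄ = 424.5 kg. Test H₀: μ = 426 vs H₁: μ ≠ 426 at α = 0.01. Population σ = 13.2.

z = (x̄ - μ₀)/(σ/√n) = (424.5 - 426)/(13.2/√305) = -1.985. Critical value: ±2.576. Since |-1.985| ≤ 2.576, Fail to reject H₀.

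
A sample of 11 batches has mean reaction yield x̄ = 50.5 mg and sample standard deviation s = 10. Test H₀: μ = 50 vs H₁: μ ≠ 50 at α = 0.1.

t = (x̄ - μ₀)/(s/√n) = (50.5 - 50)/(10/√11) = 0.166. df = 10, critical t = ±1.812. Fail to reject H₀.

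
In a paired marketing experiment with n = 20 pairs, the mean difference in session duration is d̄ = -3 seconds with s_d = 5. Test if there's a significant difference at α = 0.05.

t = d̄/(s_d/√n) = -3/(5/√20) = -2.683. df = 19, critical t = ±2.093. Reject H₀.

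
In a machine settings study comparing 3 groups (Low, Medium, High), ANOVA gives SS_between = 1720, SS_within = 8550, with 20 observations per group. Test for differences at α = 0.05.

df_between = 2, df_within = 57. F = MS_between/MS_within = 860.0/150.0 = 5.733. F_crit ≈ 3.159. Reject H₀. At least one mean differs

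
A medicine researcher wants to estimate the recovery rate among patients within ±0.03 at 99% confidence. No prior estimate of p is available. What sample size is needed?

Conservative approach: use p = 0.5 (maximizes p(1-p) = 0.25). n = z²(0.25)/E² = 2.576²×0.25/0.03² = 1843.3 → n = 1844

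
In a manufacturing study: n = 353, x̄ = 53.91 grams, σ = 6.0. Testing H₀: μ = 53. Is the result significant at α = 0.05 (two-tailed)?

z = (53.91 - 53)/(6.0/√353) = 2.85. Since |z| > 1.96, significant at α = 0.05.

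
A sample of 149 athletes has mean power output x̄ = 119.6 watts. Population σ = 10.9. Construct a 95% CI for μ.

CI = x̄ ± z*(σ/√n) = 119.6 ± 1.96(10.9/√149) = 119.6 ± 1.75 = (117.85, 121.35)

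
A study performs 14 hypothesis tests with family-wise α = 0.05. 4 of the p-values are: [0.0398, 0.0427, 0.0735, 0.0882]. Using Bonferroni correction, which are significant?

Bonferroni α = 0.05/14 = 0.00357. None of the given p-values are significant.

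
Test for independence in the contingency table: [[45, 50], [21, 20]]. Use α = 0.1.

χ² = 0.17. df = 1, critical = 2.706. Fail to reject H₀. No evidence of dependence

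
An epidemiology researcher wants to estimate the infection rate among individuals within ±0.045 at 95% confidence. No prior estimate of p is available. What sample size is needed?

Conservative approach: use p = 0.5 (maximizes p(1-p) = 0.25). n = z²(0.25)/E² = 1.96²×0.25/0.045² = 474.3 → n = 475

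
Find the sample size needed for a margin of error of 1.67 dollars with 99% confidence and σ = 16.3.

n = (z*σ/E)² = (2.576×16.3/1.67)² = 632.2 → n = 633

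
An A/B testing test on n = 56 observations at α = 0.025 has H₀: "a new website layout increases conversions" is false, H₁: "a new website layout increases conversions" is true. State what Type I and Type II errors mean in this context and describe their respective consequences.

Type I (false positive): concluding that a new website layout increases conversions when it is not — rolling out a layout that doesn't actually help — wasted engineering effort. Type II (false negative): failing to conclude that a new website layout increases conversions when it is — discarding a layout that would have improved conversions — lost revenue. Which is costlier depends on domain priorities and is a judgement call rather than a statistical fact.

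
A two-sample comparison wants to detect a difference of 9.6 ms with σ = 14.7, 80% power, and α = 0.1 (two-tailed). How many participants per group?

n per group = 2(z_α/2 + z_β)²σ²/d² = 2×(1.645 + 0.84)²×14.7²/9.6² = 29.0 → n = 29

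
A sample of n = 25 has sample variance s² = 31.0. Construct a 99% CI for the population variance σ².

df = 24. χ²_{0.005} = 45.559, χ²_{0.995} = 9.886. CI for σ² = ((n-1)s²/χ²_{α/2}, (n-1)s²/χ²_{1-α/2}) = (24·31.0/45.559, 24·31.0/9.886) = (16.33, 75.26)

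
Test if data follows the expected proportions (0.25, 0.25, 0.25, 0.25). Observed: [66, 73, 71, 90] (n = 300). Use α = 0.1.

Expected: [75.0, 75.0, 75.0, 75.0]. χ² = 4.347. df = 3, critical = 6.251. Fail to reject H₀.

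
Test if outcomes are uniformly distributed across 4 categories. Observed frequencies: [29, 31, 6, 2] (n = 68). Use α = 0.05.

Expected = 17 each. χ² = Σ(O-E)²/E = 40.353. df = 3, critical value = 7.815. Reject H₀.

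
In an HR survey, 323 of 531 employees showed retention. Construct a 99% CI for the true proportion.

p̂ = 0.608. CI = p̂ ± z*√(p̂(1-p̂)/n) = (0.554, 0.663)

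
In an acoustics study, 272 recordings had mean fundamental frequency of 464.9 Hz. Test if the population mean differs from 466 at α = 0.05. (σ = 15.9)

z = (x̄ - μ₀)/(σ/√n) = (464.9 - 466)/(15.9/√272) = -1.141. Critical value: ±1.96. Since |-1.141| ≤ 1.96, Fail to reject H₀.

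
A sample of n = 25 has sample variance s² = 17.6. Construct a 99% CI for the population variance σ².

df = 24. χ²_{0.005} = 45.559, χ²_{0.995} = 9.886. CI for σ² = ((n-1)s²/χ²_{α/2}, (n-1)s²/χ²_{1-α/2}) = (24·17.6/45.559, 24·17.6/9.886) = (9.27, 42.73)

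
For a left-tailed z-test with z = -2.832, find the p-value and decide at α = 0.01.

p = P(Z < -2.832) = Φ(-2.832) ≈ 0.0023. Since p < 0.01, reject H₀ (significant) at α = 0.01.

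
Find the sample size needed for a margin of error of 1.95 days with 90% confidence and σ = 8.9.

n = (z*σ/E)² = (1.645×8.9/1.95)² = 56.4 → n = 57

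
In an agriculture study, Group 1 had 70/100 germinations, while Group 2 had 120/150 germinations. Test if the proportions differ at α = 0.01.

p̂₁ = 0.7, p̂₂ = 0.8, pooled p̂ = 0.76. z = -1.814. Critical: ±2.576. Fail to reject H₀.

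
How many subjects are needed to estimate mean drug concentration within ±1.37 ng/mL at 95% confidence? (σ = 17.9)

n = (z*σ/E)² = (1.96×17.9/1.37)² = 655.8 → n = 656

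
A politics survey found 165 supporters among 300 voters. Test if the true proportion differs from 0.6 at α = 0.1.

p̂ = 0.55, p₀ = 0.6. z = (p̂ - p₀)/√(p₀(1-p₀)/n) = -1.768. Critical: ±1.645. Reject H₀.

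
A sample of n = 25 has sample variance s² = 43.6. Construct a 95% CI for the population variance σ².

df = 24. χ²_{0.025} = 39.364, χ²_{0.975} = 12.401. CI for σ² = ((n-1)s²/χ²_{α/2}, (n-1)s²/χ²_{1-α/2}) = (24·43.6/39.364, 24·43.6/12.401) = (26.58, 84.38)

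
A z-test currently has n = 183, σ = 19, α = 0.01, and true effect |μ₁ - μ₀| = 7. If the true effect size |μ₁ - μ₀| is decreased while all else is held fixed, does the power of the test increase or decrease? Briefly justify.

Power decreases: a smaller true effect decreases the non-centrality λ = |μ₁ - μ₀|/(σ/√n).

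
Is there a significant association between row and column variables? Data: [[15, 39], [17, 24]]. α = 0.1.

χ² = 1.954. df = 1, critical = 2.706. Fail to reject H₀. No evidence of dependence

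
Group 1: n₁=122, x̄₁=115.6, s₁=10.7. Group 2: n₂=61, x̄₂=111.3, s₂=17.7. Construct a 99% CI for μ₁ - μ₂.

Difference = 4.3. SE = √(10.7²/122 + 17.7²/61) = 2.465. CI = (-2.05, 10.65)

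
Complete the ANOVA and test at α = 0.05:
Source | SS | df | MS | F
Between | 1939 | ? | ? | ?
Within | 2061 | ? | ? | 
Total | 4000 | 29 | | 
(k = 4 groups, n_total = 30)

df_between = 3, df_within = 26. MS_between = 646.33, MS_within = 79.27. F = 8.154, F_crit ≈ 2.975. Reject H₀.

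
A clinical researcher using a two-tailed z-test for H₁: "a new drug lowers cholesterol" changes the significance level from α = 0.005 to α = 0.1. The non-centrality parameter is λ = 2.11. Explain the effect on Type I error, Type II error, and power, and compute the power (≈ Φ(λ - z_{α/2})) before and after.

Increasing α from 0.005 to 0.1:
• Type I error rate increases (α is the Type I rate by definition).
• Critical value moves from z_{α/2} = 2.807 to 1.645, so power = Φ(λ - z_{α/2}) goes from Φ(2.11 - 2.807) = 0.243 to Φ(2.11 - 1.645) = 0.679.
• Type II error rate β = 1 - power therefore decreases (0.757 → 0.321).
Appropriate when false negatives are costly — here, shelving an effective drug — patients miss out on a treatment that would have helped.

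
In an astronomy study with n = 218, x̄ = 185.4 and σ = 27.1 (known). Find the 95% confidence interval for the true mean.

CI = x̄ ± z*(σ/√n) = 185.4 ± 1.96(27.1/√218) = 185.4 ± 3.6 = (181.8, 189.0)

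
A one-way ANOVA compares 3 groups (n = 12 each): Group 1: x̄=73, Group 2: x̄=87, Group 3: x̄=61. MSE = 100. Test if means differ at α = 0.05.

Grand mean = 73.67. SS_between = 4064.0, MS_between = 2032.0. F = 20.32, F_crit ≈ 3.285. Reject H₀.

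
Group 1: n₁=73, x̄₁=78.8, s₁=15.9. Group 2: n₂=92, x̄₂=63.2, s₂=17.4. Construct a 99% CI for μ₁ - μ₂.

Difference = 15.6. SE = √(15.9²/73 + 17.4²/92) = 2.599. CI = (8.91, 22.29)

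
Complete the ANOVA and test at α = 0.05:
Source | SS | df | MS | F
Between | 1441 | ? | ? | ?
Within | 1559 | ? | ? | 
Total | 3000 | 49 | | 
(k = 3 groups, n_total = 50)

df_between = 2, df_within = 47. MS_between = 720.5, MS_within = 33.17. F = 21.721, F_crit ≈ 3.195. Reject H₀.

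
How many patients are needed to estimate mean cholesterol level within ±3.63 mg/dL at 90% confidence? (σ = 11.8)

n = (z*σ/E)² = (1.645×11.8/3.63)² = 28.6 → n = 29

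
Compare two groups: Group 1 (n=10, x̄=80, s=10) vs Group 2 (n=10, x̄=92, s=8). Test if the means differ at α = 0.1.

Pooled sp = 9.06. t = -2.963, df = 18. Critical t = ±1.734. Reject H₀.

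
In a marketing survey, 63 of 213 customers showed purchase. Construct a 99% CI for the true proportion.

p̂ = 0.296. CI = p̂ ± z*√(p̂(1-p̂)/n) = (0.215, 0.376)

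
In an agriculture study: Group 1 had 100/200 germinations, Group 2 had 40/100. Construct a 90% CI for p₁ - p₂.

p̂₁ = 0.5, p̂₂ = 0.4. Difference = 0.1. CI = (0.001, 0.199)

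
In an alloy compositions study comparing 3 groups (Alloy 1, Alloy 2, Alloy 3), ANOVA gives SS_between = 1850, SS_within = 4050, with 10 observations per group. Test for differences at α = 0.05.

df_between = 2, df_within = 27. F = MS_between/MS_within = 925.0/150.0 = 6.167. F_crit ≈ 3.354. Reject H₀. At least one mean differs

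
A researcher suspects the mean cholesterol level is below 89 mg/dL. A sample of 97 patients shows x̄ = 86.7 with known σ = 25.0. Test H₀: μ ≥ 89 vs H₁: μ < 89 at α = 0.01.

z = -0.906. Critical value: -2.33. Fail to reject H₀.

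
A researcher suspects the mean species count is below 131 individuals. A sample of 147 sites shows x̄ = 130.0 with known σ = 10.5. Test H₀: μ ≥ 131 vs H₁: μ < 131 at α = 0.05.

z = -1.155. Critical value: -1.645. Fail to reject H₀.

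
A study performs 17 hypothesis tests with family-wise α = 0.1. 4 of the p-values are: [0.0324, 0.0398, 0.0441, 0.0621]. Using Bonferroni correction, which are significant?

Bonferroni α = 0.1/17 = 0.00588. None of the given p-values are significant.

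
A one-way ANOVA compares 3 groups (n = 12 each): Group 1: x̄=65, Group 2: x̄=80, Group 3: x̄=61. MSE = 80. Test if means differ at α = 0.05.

Grand mean = 68.67. SS_between = 2408.0, MS_between = 1204.0. F = 15.05, F_crit ≈ 3.285. Reject H₀.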